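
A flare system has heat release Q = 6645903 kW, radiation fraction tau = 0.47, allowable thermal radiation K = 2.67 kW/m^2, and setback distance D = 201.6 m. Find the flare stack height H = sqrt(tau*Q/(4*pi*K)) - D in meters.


tau*Q/(4*pi*K) = 0.47 * 6645903 / (4 * pi * 2.67) = 93095.9
sqrt(93095.9) = 305.116
H = 305.116 - 201.6 = 103.5

103.5 m


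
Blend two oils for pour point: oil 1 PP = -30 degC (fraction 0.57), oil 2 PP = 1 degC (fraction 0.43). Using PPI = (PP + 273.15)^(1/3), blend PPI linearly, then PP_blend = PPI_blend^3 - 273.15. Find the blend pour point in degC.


PPI_1 = (-30 + 273.15)^(1/3) = 6.241535
PPI_2 = (1 + 273.15)^(1/3) = 6.49625
PPI_blend = 0.57 * 6.241535 + 0.43 * 6.49625 = 6.351062
PP_blend = 6.351062^3 - 273.15 = 256.1764 - 273.15 = -16.97

-16.97 degC


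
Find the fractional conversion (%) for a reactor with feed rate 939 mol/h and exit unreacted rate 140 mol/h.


X = (F_in - F_out) / F_in * 100
Moles reacted = 939 - 140 = 799
X = 799 / 939 * 100
= 0.8509 * 100
= 85.09 %

85.09 %


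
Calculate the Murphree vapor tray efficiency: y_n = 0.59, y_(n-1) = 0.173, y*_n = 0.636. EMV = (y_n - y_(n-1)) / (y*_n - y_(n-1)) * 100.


Murphree vapor efficiency: EMV = (y_n - y_(n-1)) / (y*_n - y_(n-1)) * 100
EMV = (0.59 - 0.173) / (0.636 - 0.173) * 100 = 0.417 / 0.463 * 100 = 90.06

90.06 %


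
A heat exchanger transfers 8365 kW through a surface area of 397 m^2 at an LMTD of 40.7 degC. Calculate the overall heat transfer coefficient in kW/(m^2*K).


From Q = U*A*LMTD, U = Q / (A * LMTD)
U = 8365 / (397 * 40.7) = 8365 / 16157.9 = 0.5177

0.5177 kW/(m^2*K)


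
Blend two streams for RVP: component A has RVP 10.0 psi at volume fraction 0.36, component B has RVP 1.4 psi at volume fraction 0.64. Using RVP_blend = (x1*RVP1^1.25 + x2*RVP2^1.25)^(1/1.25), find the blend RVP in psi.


Chevron index: RVP_blend = (sum xi*RVPi^1.25)^(1/1.25)
RVP^1.25 terms: 0.36 * 10.0^1.25 + 0.64 * 1.4^1.25 = 7.37644
RVP_blend = 7.37644^(1/1.25) = 4.946

4.946 psi


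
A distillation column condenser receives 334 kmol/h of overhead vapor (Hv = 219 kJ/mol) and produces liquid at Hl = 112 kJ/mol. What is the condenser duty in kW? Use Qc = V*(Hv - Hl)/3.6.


Qc = 334 * (219 - 112) / 3.6 = 334 * 107 / 3.6 = 9927

9927 kW


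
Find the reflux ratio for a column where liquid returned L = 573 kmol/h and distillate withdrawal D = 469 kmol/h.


Reflux ratio definition: R = L / D (liquid returned / distillate withdrawn)
L = 573 kmol/h, D = 469 kmol/h
R = 573 / 469 = 1.222

1.222


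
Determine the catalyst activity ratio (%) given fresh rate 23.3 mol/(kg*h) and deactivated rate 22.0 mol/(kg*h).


Activity (%) = (rate_used / rate_fresh) * 100
rate_used = 22.0, rate_fresh = 23.3
= (22.0 / 23.3) * 100
= 0.9442 * 100 = 94.42

94.42 %


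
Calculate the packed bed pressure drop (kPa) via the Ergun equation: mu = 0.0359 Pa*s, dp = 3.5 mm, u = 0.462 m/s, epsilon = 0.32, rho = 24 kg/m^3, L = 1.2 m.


dp = 3.5 mm = 0.0035 m
Viscous term = 150*0.0359*0.462*(1-0.32)^2 / (0.0035^2*0.32^3) = 2865890
Inertial term = 1.75*24*0.462^2*(1-0.32) / (0.0035*0.32^3) = 53152.6
dP/L = 2865890 + 53152.6 = 2919040 Pa/m
dP = 2919040 * 1.2 / 1000 = 3503 kPa

3503 kPa


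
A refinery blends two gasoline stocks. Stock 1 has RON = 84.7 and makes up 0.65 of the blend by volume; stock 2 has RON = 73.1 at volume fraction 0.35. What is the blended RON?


Linear blending: RON_blend = sum(vi * RONi)
Contribution 1: 0.65 * 84.7 = 55.055
Contribution 2: 0.35 * 73.1 = 25.585
RON_blend = 55.055 + 25.585 = 80.64

80.64


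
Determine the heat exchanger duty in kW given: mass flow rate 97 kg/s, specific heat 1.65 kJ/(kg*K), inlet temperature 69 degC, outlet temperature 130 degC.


Q = m_dot * cp * delta_T
delta_T = 130 - 69 = 61 K
Q = 97 * 1.65 * 61
= 160.05 * 61
= 9763.05 kW

9763.05 kW


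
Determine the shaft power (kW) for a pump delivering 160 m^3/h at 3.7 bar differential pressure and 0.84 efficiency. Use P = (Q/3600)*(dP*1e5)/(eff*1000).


Q = 160 / 3600 = 0.0444444 m^3/s
P = 0.0444444 * (3.7 * 1e5) / 0.84 / 1000 = 19.58

19.58 kW


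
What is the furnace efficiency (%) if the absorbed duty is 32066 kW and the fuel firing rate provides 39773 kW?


Furnace efficiency = Q_absorbed / Q_fuel * 100
= 32066 / 39773 * 100 = 80.62

80.62 %


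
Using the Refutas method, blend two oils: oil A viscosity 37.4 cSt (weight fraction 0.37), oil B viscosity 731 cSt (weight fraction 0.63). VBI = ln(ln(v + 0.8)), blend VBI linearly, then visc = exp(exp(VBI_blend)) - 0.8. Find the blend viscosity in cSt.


Refutas method: VBN_i = 14.534*ln(ln(visc_i + 0.8)) + 10.975, blended linearly by mass fraction; since VBN is linear in VBI_i = ln(ln(visc_i + 0.8)) and the fractions sum to 1, blend VBI directly: visc = exp(exp(VBI_blend)) - 0.8
VBI_1 = ln(ln(37.4 + 0.8)) = 1.29276
VBI_2 = ln(ln(731 + 0.8)) = 1.88639
VBI_blend = 0.37 * 1.29276 + 0.63 * 1.88639 = 1.66675
visc_blend = exp(exp(1.66675)) - 0.8 = 198.5

198.5 cSt


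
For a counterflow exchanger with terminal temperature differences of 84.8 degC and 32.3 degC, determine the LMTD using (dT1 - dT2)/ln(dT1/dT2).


LMTD = (dT1 - dT2) / ln(dT1/dT2)
= (84.8 - 32.3) / ln(84.8 / 32.3) = 52.5 / 0.965228 = 54.39

54.39 degC


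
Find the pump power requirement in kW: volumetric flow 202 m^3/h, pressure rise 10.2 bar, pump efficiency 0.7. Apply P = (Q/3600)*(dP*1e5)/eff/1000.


Q = 202 / 3600 = 0.0561111 m^3/s
P = 0.0561111 * (10.2 * 1e5) / 0.7 / 1000 = 81.76

81.76 kW


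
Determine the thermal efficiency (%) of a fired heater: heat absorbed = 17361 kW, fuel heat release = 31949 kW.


Furnace efficiency = Q_absorbed / Q_fuel * 100
= 17361 / 31949 * 100 = 54.34

54.34 %


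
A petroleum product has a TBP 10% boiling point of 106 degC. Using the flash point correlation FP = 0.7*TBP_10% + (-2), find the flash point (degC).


FP = 0.7 * 106 + (-2) = 72.2

72.2 degC


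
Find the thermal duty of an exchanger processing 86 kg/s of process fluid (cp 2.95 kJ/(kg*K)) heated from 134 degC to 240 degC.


Q = m_dot * cp * delta_T
delta_T = 240 - 134 = 106 K
Q = 86 * 2.95 * 106
= 253.7 * 106
= 26892.2 kW

26892.2 kW


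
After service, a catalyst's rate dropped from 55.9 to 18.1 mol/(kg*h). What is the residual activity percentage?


Activity (%) = (rate_used / rate_fresh) * 100
rate_used = 18.1, rate_fresh = 55.9
= (18.1 / 55.9) * 100
= 0.3238 * 100 = 32.38

32.38 %


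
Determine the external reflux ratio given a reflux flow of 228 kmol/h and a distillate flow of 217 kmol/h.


Reflux ratio definition: R = L / D (liquid returned / distillate withdrawn)
L = 228 kmol/h, D = 217 kmol/h
R = 228 / 217 = 1.051

1.051


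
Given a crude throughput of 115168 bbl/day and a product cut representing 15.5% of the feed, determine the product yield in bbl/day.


Crude throughput = 115168 bbl/day
Fraction yield = 15.5%
yield = throughput * fraction / 100
yield = 115168 * 15.5 / 100 = 17851.04

17851.04 bbl/day


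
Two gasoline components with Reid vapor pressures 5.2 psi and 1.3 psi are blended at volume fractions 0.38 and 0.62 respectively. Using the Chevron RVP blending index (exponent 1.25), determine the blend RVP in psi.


Chevron index: RVP_blend = (sum xi*RVPi^1.25)^(1/1.25)
RVP^1.25 terms: 0.38 * 5.2^1.25 + 0.62 * 1.3^1.25 = 3.84456
RVP_blend = 3.84456^(1/1.25) = 2.937

2.937 psi


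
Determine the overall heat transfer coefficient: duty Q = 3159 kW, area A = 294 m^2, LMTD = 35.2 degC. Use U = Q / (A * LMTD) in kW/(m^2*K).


From Q = U*A*LMTD, U = Q / (A * LMTD)
U = 3159 / (294 * 35.2) = 3159 / 10348.8 = 0.3053

0.3053 kW/(m^2*K)


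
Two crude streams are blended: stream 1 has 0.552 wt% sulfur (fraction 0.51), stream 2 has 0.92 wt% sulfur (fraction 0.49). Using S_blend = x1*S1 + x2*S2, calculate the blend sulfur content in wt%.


Linear sulfur blending: S_blend = x1*S1 + x2*S2
Contribution 1: 0.51 * 0.552 = 0.28152 wt%
Contribution 2: 0.49 * 0.92 = 0.4508 wt%
S_blend = 0.28152 + 0.4508 = 0.73232

0.73232 wt%


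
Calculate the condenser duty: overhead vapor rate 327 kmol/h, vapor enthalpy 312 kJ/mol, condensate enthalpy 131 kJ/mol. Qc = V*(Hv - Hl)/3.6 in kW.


Qc = 327 * (312 - 131) / 3.6 = 327 * 181 / 3.6 = 16440

16440 kW


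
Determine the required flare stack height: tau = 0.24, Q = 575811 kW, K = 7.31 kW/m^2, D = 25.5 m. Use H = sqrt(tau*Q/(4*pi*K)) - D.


tau*Q/(4*pi*K) = 0.24 * 575811 / (4 * pi * 7.31) = 1504.4
sqrt(1504.4) = 38.7866
H = 38.7866 - 25.5 = 13.29

13.29 m


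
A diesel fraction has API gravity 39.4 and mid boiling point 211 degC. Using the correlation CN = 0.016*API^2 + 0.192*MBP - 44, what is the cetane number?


CN = 0.016 * 39.4^2 + 0.192 * 211 - 44
CN = 24.83776 + 40.512 - 44 = 21.34976

21.34976


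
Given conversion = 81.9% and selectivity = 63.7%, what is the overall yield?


Overall yield = conversion (%) * selectivity (%) / 100
Conversion = 81.9%, Selectivity = 63.7%
Y = 81.9 * 63.7 / 100
= 52.1703 %

52.1703 %


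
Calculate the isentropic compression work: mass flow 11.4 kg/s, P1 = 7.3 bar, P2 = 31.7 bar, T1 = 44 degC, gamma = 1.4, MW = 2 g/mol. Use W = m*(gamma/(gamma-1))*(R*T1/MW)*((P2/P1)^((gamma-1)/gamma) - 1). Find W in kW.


Isentropic work: W = m*(gamma/(gamma-1))*(R*T1/MW)*((P2/P1)^((gamma-1)/gamma) - 1)
T1 = 44 + 273.15 = 317.15 K
Pressure ratio = 31.7 / 7.3 = 4.34247
Exponent = (1.4 - 1)/1.4 = 0.285714
(P2/P1)^exp - 1 = 4.34247^0.285714 - 1 = 0.521284
W = 11.4 * 1.4 / 0.4 * 8.314 * 317.15 / 2 * 0.521284 = 27420

27420 kW


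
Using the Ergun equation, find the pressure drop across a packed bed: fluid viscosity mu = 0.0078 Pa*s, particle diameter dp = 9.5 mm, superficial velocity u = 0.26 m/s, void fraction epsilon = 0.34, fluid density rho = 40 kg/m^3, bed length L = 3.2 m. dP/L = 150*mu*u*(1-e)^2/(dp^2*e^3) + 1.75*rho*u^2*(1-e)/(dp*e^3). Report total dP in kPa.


dp = 9.5 mm = 0.0095 m
Viscous term = 150*0.0078*0.26*(1-0.34)^2 / (0.0095^2*0.34^3) = 37356.2
Inertial term = 1.75*40*0.26^2*(1-0.34) / (0.0095*0.34^3) = 8364.28
dP/L = 37356.2 + 8364.28 = 45720.5 Pa/m
dP = 45720.5 * 3.2 / 1000 = 146.3 kPa

146.3 kPa


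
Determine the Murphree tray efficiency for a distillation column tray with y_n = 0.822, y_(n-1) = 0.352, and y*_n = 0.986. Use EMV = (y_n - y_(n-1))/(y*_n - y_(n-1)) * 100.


Murphree vapor efficiency: EMV = (y_n - y_(n-1)) / (y*_n - y_(n-1)) * 100
EMV = (0.822 - 0.352) / (0.986 - 0.352) * 100 = 0.47 / 0.634 * 100 = 74.13

74.13 %


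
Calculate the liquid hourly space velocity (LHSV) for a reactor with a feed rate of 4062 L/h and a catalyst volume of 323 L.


LHSV = volumetric feed rate / catalyst volume
= 4062 L/h / 323 L
= 12.58 h^-1

12.58 h^-1


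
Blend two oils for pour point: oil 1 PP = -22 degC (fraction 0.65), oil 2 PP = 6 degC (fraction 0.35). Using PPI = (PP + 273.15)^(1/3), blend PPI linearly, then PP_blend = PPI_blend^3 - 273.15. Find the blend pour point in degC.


PPI_1 = (-22 + 273.15)^(1/3) = 6.30925
PPI_2 = (6 + 273.15)^(1/3) = 6.535506
PPI_blend = 0.65 * 6.30925 + 0.35 * 6.535506 = 6.38844
PP_blend = 6.38844^3 - 273.15 = 260.7261 - 273.15 = -12.42

-12.42 degC


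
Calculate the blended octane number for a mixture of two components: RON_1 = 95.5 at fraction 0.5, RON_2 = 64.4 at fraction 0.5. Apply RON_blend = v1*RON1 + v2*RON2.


Linear blending: RON_blend = sum(vi * RONi)
Contribution 1: 0.5 * 95.5 = 47.75
Contribution 2: 0.5 * 64.4 = 32.2
RON_blend = 47.75 + 32.2 = 79.95

79.95


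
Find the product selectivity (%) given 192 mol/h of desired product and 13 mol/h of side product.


Selectivity = desired / (desired + undesired) * 100
Total products = 192 + 13 = 205 mol/h
S = 192 / 205 * 100
= 0.9366 * 100
= 93.66 %

93.66 %


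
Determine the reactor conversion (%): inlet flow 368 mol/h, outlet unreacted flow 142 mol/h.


X = (F_in - F_out) / F_in * 100
Moles reacted = 368 - 142 = 226
X = 226 / 368 * 100
= 0.6141 * 100
= 61.41 %

61.41 %


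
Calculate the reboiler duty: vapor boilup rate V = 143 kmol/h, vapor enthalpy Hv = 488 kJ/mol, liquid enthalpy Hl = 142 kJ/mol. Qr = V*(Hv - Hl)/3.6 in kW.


Qr = 143 * (488 - 142) / 3.6 = 143 * 346 / 3.6 = 13740

13740 kW


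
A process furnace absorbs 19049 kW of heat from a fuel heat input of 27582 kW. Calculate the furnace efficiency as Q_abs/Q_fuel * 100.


Furnace efficiency = Q_absorbed / Q_fuel * 100
= 19049 / 27582 * 100 = 69.06

69.06 %


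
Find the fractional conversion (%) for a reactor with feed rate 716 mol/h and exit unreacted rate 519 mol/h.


X = (F_in - F_out) / F_in * 100
Moles reacted = 716 - 519 = 197
X = 197 / 716 * 100
= 0.2751 * 100
= 27.51 %

27.51 %


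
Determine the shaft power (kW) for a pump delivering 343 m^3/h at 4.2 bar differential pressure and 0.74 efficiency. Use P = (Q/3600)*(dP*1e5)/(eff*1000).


Q = 343 / 3600 = 0.0952778 m^3/s
P = 0.0952778 * (4.2 * 1e5) / 0.74 / 1000 = 54.08

54.08 kW


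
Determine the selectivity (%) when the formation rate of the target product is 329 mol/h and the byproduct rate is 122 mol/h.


Selectivity = desired / (desired + undesired) * 100
Total products = 329 + 122 = 451 mol/h
S = 329 / 451 * 100
= 0.7295 * 100
= 72.95 %

72.95 %


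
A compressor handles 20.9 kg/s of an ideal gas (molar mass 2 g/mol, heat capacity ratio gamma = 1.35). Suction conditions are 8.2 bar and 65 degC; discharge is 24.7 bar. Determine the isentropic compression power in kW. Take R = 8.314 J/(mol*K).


Isentropic work: W = m*(gamma/(gamma-1))*(R*T1/MW)*((P2/P1)^((gamma-1)/gamma) - 1)
T1 = 65 + 273.15 = 338.15 K
Pressure ratio = 24.7 / 8.2 = 3.0122
Exponent = (1.35 - 1)/1.35 = 0.259259
(P2/P1)^exp - 1 = 3.0122^0.259259 - 1 = 0.330929
W = 20.9 * 1.35 / 0.35 * 8.314 * 338.15 / 2 * 0.330929 = 37500

37500 kW


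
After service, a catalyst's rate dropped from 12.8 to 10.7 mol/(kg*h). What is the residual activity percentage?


Activity (%) = (rate_used / rate_fresh) * 100
rate_used = 10.7, rate_fresh = 12.8
= (10.7 / 12.8) * 100
= 0.8359 * 100 = 83.59

83.59 %


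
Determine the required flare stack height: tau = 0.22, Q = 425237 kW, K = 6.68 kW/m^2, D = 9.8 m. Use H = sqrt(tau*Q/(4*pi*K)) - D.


tau*Q/(4*pi*K) = 0.22 * 425237 / (4 * pi * 6.68) = 1114.47
sqrt(1114.47) = 33.3837
H = 33.3837 - 9.8 = 23.58

23.58 m


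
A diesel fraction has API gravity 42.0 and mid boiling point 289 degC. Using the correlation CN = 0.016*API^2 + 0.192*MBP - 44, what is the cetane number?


CN = 0.016 * 42.0^2 + 0.192 * 289 - 44
CN = 28.224 + 55.488 - 44 = 39.712

39.712


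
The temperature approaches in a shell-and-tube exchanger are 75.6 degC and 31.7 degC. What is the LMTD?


LMTD = (dT1 - dT2) / ln(dT1/dT2)
= (75.6 - 31.7) / ln(75.6 / 31.7) = 43.9 / 0.86914 = 50.51

50.51 degC


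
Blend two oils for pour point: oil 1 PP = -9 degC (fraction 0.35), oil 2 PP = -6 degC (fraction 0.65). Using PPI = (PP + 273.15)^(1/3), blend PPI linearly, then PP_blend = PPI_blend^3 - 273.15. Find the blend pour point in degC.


PPI_1 = (-9 + 273.15)^(1/3) = 6.416283
PPI_2 = (-6 + 273.15)^(1/3) = 6.440482
PPI_blend = 0.35 * 6.416283 + 0.65 * 6.440482 = 6.432012
PP_blend = 6.432012^3 - 273.15 = 266.0973 - 273.15 = -7.05

-7.05 degC


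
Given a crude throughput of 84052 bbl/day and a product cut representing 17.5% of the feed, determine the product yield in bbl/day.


Crude throughput = 84052 bbl/day
Fraction yield = 17.5%
yield = throughput * fraction / 100
yield = 84052 * 17.5 / 100 = 14709.1

14709.1 bbl/day


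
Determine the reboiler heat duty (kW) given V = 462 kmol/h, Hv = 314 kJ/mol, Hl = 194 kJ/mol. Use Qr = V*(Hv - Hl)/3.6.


Qr = 462 * (314 - 194) / 3.6 = 462 * 120 / 3.6 = 15400

15400 kW


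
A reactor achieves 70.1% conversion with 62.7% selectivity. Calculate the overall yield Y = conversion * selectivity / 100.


Overall yield = conversion (%) * selectivity (%) / 100
Conversion = 70.1%, Selectivity = 62.7%
Y = 70.1 * 62.7 / 100
= 43.9527 %

43.9527 %


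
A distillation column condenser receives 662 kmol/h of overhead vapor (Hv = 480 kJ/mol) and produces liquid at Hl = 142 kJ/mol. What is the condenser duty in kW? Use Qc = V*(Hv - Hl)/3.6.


Qc = 662 * (480 - 142) / 3.6 = 662 * 338 / 3.6 = 62150

62150 kW


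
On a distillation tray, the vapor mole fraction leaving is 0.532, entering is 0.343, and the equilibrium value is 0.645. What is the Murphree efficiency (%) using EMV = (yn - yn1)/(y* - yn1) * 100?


Murphree vapor efficiency: EMV = (y_n - y_(n-1)) / (y*_n - y_(n-1)) * 100
EMV = (0.532 - 0.343) / (0.645 - 0.343) * 100 = 0.189 / 0.302 * 100 = 62.58

62.58 %


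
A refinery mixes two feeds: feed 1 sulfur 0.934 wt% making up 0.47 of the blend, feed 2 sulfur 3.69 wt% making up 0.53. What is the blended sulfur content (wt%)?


Linear sulfur blending: S_blend = x1*S1 + x2*S2
Contribution 1: 0.47 * 0.934 = 0.43898 wt%
Contribution 2: 0.53 * 3.69 = 1.9557 wt%
S_blend = 0.43898 + 1.9557 = 2.39468

2.39468 wt%


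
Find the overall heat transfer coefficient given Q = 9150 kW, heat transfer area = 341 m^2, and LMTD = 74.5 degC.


From Q = U*A*LMTD, U = Q / (A * LMTD)
U = 9150 / (341 * 74.5) = 9150 / 25404.5 = 0.3602

0.3602 kW/(m^2*K)


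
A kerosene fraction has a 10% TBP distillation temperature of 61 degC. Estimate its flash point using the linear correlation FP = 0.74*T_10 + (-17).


FP = 0.74 * 61 + (-17) = 28.14

28.14 degC


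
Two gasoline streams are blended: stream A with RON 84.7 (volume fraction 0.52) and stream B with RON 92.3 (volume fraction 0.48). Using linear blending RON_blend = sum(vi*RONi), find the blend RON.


Linear blending: RON_blend = sum(vi * RONi)
Contribution 1: 0.52 * 84.7 = 44.044
Contribution 2: 0.48 * 92.3 = 44.304
RON_blend = 44.044 + 44.304 = 88.348

88.348


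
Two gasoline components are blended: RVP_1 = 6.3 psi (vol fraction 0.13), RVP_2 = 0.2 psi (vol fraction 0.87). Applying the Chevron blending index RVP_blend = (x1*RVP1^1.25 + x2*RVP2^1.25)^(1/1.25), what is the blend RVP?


Chevron index: RVP_blend = (sum xi*RVPi^1.25)^(1/1.25)
RVP^1.25 terms: 0.13 * 6.3^1.25 + 0.87 * 0.2^1.25 = 1.4139
RVP_blend = 1.4139^(1/1.25) = 1.319

1.319 psi


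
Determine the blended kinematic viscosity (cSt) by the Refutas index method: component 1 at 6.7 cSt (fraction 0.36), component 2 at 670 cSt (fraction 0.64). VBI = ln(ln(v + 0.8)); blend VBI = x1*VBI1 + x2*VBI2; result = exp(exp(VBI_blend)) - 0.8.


Refutas method: VBN_i = 14.534*ln(ln(visc_i + 0.8)) + 10.975, blended linearly by mass fraction; since VBN is linear in VBI_i = ln(ln(visc_i + 0.8)) and the fractions sum to 1, blend VBI directly: visc = exp(exp(VBI_blend)) - 0.8
VBI_1 = ln(ln(6.7 + 0.8)) = 0.700571
VBI_2 = ln(ln(670 + 0.8)) = 1.8731
VBI_blend = 0.36 * 0.700571 + 0.64 * 1.8731 = 1.45099
visc_blend = exp(exp(1.45099)) - 0.8 = 70.53

70.53 cSt


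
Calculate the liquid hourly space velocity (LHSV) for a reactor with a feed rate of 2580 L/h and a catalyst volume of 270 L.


LHSV = volumetric feed rate / catalyst volume
= 2580 L/h / 270 L
= 9.556 h^-1

9.556 h^-1


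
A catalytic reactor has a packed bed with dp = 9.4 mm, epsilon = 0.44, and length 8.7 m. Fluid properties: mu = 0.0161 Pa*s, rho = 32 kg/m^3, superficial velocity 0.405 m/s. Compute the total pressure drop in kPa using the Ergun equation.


dp = 9.4 mm = 0.0094 m
Viscous term = 150*0.0161*0.405*(1-0.44)^2 / (0.0094^2*0.44^3) = 40750.6
Inertial term = 1.75*32*0.405^2*(1-0.44) / (0.0094*0.44^3) = 6423.92
dP/L = 40750.6 + 6423.92 = 47174.5 Pa/m
dP = 47174.5 * 8.7 / 1000 = 410.4 kPa

410.4 kPa


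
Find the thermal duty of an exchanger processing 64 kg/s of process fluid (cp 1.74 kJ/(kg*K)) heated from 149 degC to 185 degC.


Q = m_dot * cp * delta_T
delta_T = 185 - 149 = 36 K
Q = 64 * 1.74 * 36
= 111.36 * 36
= 4008.96 kW

4008.96 kW


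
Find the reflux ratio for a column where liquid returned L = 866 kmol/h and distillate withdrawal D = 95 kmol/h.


Reflux ratio definition: R = L / D (liquid returned / distillate withdrawn)
L = 866 kmol/h, D = 95 kmol/h
R = 866 / 95 = 9.116

9.116


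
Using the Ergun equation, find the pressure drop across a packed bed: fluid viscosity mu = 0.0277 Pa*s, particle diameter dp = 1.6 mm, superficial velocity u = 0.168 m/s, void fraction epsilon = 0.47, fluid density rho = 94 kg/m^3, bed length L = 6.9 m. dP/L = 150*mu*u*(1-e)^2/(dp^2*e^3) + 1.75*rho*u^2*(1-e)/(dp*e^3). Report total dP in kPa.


dp = 1.6 mm = 0.0016 m
Viscous term = 150*0.0277*0.168*(1-0.47)^2 / (0.0016^2*0.47^3) = 737732
Inertial term = 1.75*94*0.168^2*(1-0.47) / (0.0016*0.47^3) = 14813.1
dP/L = 737732 + 14813.1 = 752545 Pa/m
dP = 752545 * 6.9 / 1000 = 5193 kPa

5193 kPa


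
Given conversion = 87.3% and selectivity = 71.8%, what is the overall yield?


Overall yield = conversion (%) * selectivity (%) / 100
Conversion = 87.3%, Selectivity = 71.8%
Y = 87.3 * 71.8 / 100
= 62.6814 %

62.6814 %


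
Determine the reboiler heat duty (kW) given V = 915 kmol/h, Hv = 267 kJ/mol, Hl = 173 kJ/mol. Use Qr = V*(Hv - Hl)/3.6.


Qr = 915 * (267 - 173) / 3.6 = 915 * 94 / 3.6 = 23890

23890 kW


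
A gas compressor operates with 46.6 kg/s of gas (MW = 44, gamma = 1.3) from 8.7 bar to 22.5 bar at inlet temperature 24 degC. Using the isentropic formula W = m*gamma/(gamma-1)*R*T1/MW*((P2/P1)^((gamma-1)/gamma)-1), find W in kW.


Isentropic work: W = m*(gamma/(gamma-1))*(R*T1/MW)*((P2/P1)^((gamma-1)/gamma) - 1)
T1 = 24 + 273.15 = 297.15 K
Pressure ratio = 22.5 / 8.7 = 2.58621
Exponent = (1.3 - 1)/1.3 = 0.230769
(P2/P1)^exp - 1 = 2.58621^0.230769 - 1 = 0.245174
W = 46.6 * 1.3 / 0.3 * 8.314 * 297.15 / 44 * 0.245174 = 2780

2780 kW


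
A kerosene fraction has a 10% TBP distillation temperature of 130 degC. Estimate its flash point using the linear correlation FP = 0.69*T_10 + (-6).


FP = 0.69 * 130 + (-6) = 83.7

83.7 degC


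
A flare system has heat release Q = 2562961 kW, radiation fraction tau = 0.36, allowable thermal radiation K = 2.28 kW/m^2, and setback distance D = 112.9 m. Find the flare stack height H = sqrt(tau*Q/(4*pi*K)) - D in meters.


tau*Q/(4*pi*K) = 0.36 * 2562961 / (4 * pi * 2.28) = 32203.3
sqrt(32203.3) = 179.453
H = 179.453 - 112.9 = 66.55

66.55 m


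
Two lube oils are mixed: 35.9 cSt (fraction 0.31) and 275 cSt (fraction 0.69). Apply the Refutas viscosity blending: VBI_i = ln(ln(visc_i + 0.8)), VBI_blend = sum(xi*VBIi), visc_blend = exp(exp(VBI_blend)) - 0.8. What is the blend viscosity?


Refutas method: VBN_i = 14.534*ln(ln(visc_i + 0.8)) + 10.975, blended linearly by mass fraction; since VBN is linear in VBI_i = ln(ln(visc_i + 0.8)) and the fractions sum to 1, blend VBI directly: visc = exp(exp(VBI_blend)) - 0.8
VBI_1 = ln(ln(35.9 + 0.8)) = 1.2817
VBI_2 = ln(ln(275 + 0.8)) = 1.72627
VBI_blend = 0.31 * 1.2817 + 0.69 * 1.72627 = 1.58845
visc_blend = exp(exp(1.58845)) - 0.8 = 133.0

133.0 cSt


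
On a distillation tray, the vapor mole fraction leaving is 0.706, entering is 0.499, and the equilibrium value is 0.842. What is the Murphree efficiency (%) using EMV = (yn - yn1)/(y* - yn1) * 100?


Murphree vapor efficiency: EMV = (y_n - y_(n-1)) / (y*_n - y_(n-1)) * 100
EMV = (0.706 - 0.499) / (0.842 - 0.499) * 100 = 0.207 / 0.343 * 100 = 60.35

60.35 %


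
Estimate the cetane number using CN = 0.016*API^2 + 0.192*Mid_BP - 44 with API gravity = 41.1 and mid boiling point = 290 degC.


CN = 0.016 * 41.1^2 + 0.192 * 290 - 44
CN = 27.02736 + 55.68 - 44 = 38.70736

38.70736


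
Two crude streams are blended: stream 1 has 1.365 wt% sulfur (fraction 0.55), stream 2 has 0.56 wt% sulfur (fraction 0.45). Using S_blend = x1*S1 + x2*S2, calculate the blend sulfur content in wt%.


Linear sulfur blending: S_blend = x1*S1 + x2*S2
Contribution 1: 0.55 * 1.365 = 0.75075 wt%
Contribution 2: 0.45 * 0.56 = 0.252 wt%
S_blend = 0.75075 + 0.252 = 1.00275

1.00275 wt%


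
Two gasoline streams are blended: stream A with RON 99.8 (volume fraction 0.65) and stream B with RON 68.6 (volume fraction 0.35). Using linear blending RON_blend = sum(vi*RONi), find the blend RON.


Linear blending: RON_blend = sum(vi * RONi)
Contribution 1: 0.65 * 99.8 = 64.87
Contribution 2: 0.35 * 68.6 = 24.01
RON_blend = 64.87 + 24.01 = 88.88

88.88


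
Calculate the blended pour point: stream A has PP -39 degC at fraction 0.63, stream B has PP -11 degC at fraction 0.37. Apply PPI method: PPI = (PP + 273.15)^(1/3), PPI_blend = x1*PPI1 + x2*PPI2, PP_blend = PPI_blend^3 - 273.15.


PPI_1 = (-39 + 273.15)^(1/3) = 6.163557
PPI_2 = (-11 + 273.15)^(1/3) = 6.400049
PPI_blend = 0.63 * 6.163557 + 0.37 * 6.400049 = 6.251059
PP_blend = 6.251059^3 - 273.15 = 244.2647 - 273.15 = -28.89

-28.89 degC


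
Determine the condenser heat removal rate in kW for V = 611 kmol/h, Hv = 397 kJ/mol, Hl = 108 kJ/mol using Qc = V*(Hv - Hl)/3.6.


Qc = 611 * (397 - 108) / 3.6 = 611 * 289 / 3.6 = 49050

49050 kW


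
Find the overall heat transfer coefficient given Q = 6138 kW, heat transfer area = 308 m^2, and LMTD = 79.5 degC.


From Q = U*A*LMTD, U = Q / (A * LMTD)
U = 6138 / (308 * 79.5) = 6138 / 24486 = 0.2507

0.2507 kW/(m^2*K)


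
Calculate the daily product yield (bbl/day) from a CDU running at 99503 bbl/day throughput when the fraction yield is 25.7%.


Crude throughput = 99503 bbl/day
Fraction yield = 25.7%
yield = throughput * fraction / 100
yield = 99503 * 25.7 / 100 = 25572.271

25572.271 bbl/day


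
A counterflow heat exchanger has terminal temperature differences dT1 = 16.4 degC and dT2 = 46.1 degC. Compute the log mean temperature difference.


LMTD = (dT1 - dT2) / ln(dT1/dT2)
= (16.4 - 46.1) / ln(16.4 / 46.1) = -29.7 / -1.03353 = 28.74

28.74 degC


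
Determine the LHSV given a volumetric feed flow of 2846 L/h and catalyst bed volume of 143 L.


LHSV = volumetric feed rate / catalyst volume
= 2846 L/h / 143 L
= 19.90 h^-1

19.90 h^-1


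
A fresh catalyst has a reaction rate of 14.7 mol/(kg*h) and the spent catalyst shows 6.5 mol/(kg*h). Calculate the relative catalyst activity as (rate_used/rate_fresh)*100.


Activity (%) = (rate_used / rate_fresh) * 100
rate_used = 6.5, rate_fresh = 14.7
= (6.5 / 14.7) * 100
= 0.4422 * 100 = 44.22

44.22 %


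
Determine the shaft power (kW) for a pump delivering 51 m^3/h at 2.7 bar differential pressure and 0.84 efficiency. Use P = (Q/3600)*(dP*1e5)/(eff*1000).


Q = 51 / 3600 = 0.0141667 m^3/s
P = 0.0141667 * (2.7 * 1e5) / 0.84 / 1000 = 4.554

4.554 kW


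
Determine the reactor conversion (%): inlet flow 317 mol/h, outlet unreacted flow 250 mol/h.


X = (F_in - F_out) / F_in * 100
Moles reacted = 317 - 250 = 67
X = 67 / 317 * 100
= 0.2114 * 100
= 21.14 %

21.14 %


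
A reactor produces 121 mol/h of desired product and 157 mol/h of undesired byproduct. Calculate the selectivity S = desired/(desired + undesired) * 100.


Selectivity = desired / (desired + undesired) * 100
Total products = 121 + 157 = 278 mol/h
S = 121 / 278 * 100
= 0.4353 * 100
= 43.53 %

43.53 %


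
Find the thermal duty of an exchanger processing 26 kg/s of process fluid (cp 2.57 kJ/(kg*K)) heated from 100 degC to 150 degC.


Q = m_dot * cp * delta_T
delta_T = 150 - 100 = 50 K
Q = 26 * 2.57 * 50
= 66.82 * 50
= 3341 kW

3341 kW


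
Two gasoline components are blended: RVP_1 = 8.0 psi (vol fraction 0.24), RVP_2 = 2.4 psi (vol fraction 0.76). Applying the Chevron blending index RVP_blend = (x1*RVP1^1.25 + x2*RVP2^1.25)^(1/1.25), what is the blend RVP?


Chevron index: RVP_blend = (sum xi*RVPi^1.25)^(1/1.25)
RVP^1.25 terms: 0.24 * 8.0^1.25 + 0.76 * 2.4^1.25 = 5.49931
RVP_blend = 5.49931^(1/1.25) = 3.911

3.911 psi


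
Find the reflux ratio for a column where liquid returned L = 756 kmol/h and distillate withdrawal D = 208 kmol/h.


Reflux ratio definition: R = L / D (liquid returned / distillate withdrawn)
L = 756 kmol/h, D = 208 kmol/h
R = 756 / 208 = 3.635

3.635


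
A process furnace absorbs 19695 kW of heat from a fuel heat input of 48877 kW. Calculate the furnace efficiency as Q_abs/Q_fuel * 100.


Furnace efficiency = Q_absorbed / Q_fuel * 100
= 19695 / 48877 * 100 = 40.30

40.30 %


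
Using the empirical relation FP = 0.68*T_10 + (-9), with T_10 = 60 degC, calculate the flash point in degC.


FP = 0.68 * 60 + (-9) = 31.8

31.8 degC


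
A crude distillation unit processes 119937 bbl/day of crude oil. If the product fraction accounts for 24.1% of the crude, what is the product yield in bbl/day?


Crude throughput = 119937 bbl/day
Fraction yield = 24.1%
yield = throughput * fraction / 100
yield = 119937 * 24.1 / 100 = 28904.817

28904.817 bbl/day


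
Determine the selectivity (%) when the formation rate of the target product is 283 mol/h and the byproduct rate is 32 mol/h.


Selectivity = desired / (desired + undesired) * 100
Total products = 283 + 32 = 315 mol/h
S = 283 / 315 * 100
= 0.8984 * 100
= 89.84 %

89.84 %


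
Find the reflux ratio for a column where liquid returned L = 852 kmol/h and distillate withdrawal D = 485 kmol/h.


Reflux ratio definition: R = L / D (liquid returned / distillate withdrawn)
L = 852 kmol/h, D = 485 kmol/h
R = 852 / 485 = 1.757

1.757


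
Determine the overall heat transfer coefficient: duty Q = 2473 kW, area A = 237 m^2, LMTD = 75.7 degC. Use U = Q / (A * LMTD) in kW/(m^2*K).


From Q = U*A*LMTD, U = Q / (A * LMTD)
U = 2473 / (237 * 75.7) = 2473 / 17940.9 = 0.1378

0.1378 kW/(m^2*K)


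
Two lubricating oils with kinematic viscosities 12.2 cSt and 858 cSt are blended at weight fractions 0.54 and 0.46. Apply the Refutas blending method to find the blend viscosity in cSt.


Refutas method: VBN_i = 14.534*ln(ln(visc_i + 0.8)) + 10.975, blended linearly by mass fraction; since VBN is linear in VBI_i = ln(ln(visc_i + 0.8)) and the fractions sum to 1, blend VBI directly: visc = exp(exp(VBI_blend)) - 0.8
VBI_1 = ln(ln(12.2 + 0.8)) = 0.941939
VBI_2 = ln(ln(858 + 0.8)) = 1.91036
VBI_blend = 0.54 * 0.941939 + 0.46 * 1.91036 = 1.38741
visc_blend = exp(exp(1.38741)) - 0.8 = 54.04

54.04 cSt


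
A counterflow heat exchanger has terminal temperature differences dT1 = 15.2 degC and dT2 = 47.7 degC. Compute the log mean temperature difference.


LMTD = (dT1 - dT2) / ln(dT1/dT2)
= (15.2 - 47.7) / ln(15.2 / 47.7) = -32.5 / -1.14364 = 28.42

28.42 degC


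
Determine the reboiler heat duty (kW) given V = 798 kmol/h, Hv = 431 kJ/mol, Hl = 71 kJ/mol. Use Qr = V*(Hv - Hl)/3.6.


Qr = 798 * (431 - 71) / 3.6 = 798 * 360 / 3.6 = 79800

79800 kW


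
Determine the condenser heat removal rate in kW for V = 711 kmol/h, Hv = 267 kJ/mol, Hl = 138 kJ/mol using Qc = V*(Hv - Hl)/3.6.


Qc = 711 * (267 - 138) / 3.6 = 711 * 129 / 3.6 = 25480

25480 kW


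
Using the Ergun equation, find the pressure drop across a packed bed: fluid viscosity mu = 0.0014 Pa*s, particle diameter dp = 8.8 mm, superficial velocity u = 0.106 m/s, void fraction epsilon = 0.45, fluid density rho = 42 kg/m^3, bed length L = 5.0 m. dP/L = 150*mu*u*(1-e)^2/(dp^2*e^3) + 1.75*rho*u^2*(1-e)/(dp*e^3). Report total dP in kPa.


dp = 8.8 mm = 0.0088 m
Viscous term = 150*0.0014*0.106*(1-0.45)^2 / (0.0088^2*0.45^3) = 954.218
Inertial term = 1.75*42*0.106^2*(1-0.45) / (0.0088*0.45^3) = 566.424
dP/L = 954.218 + 566.424 = 1520.64 Pa/m
dP = 1520.64 * 5.0 / 1000 = 7.603 kPa

7.603 kPa


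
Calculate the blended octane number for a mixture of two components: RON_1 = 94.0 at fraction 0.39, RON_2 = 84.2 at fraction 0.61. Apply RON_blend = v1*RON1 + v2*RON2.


Linear blending: RON_blend = sum(vi * RONi)
Contribution 1: 0.39 * 94.0 = 36.66
Contribution 2: 0.61 * 84.2 = 51.362
RON_blend = 36.66 + 51.362 = 88.022

88.022


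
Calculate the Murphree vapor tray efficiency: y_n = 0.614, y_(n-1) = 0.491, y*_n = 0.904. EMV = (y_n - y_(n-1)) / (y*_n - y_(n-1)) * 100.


Murphree vapor efficiency: EMV = (y_n - y_(n-1)) / (y*_n - y_(n-1)) * 100
EMV = (0.614 - 0.491) / (0.904 - 0.491) * 100 = 0.123 / 0.413 * 100 = 29.78

29.78 %


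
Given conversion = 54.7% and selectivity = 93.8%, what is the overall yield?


Overall yield = conversion (%) * selectivity (%) / 100
Conversion = 54.7%, Selectivity = 93.8%
Y = 54.7 * 93.8 / 100
= 51.3086 %

51.3086 %


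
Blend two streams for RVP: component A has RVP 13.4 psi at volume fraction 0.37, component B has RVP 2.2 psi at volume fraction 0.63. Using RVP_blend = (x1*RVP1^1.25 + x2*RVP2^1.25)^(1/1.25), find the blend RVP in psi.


Chevron index: RVP_blend = (sum xi*RVPi^1.25)^(1/1.25)
RVP^1.25 terms: 0.37 * 13.4^1.25 + 0.63 * 2.2^1.25 = 11.174
RVP_blend = 11.174^(1/1.25) = 6.896

6.896 psi


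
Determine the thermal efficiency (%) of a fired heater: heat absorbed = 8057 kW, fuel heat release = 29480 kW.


Furnace efficiency = Q_absorbed / Q_fuel * 100
= 8057 / 29480 * 100 = 27.33

27.33 %


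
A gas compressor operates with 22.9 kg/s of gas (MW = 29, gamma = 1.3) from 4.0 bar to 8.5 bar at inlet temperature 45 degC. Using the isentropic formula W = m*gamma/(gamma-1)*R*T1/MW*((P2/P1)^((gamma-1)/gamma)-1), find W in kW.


Isentropic work: W = m*(gamma/(gamma-1))*(R*T1/MW)*((P2/P1)^((gamma-1)/gamma) - 1)
T1 = 45 + 273.15 = 318.15 K
Pressure ratio = 8.5 / 4.0 = 2.125
Exponent = (1.3 - 1)/1.3 = 0.230769
(P2/P1)^exp - 1 = 2.125^0.230769 - 1 = 0.189993
W = 22.9 * 1.3 / 0.3 * 8.314 * 318.15 / 29 * 0.189993 = 1720

1720 kW


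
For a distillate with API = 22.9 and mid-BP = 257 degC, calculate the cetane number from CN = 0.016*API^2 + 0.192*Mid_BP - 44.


CN = 0.016 * 22.9^2 + 0.192 * 257 - 44
CN = 8.39056 + 49.344 - 44 = 13.73456

13.73456


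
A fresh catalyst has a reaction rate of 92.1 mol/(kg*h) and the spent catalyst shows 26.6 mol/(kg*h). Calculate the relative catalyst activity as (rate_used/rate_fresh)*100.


Activity (%) = (rate_used / rate_fresh) * 100
rate_used = 26.6, rate_fresh = 92.1
= (26.6 / 92.1) * 100
= 0.2888 * 100 = 28.88

28.88 %


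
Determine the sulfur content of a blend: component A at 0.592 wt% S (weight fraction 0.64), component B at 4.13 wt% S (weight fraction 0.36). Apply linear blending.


Linear sulfur blending: S_blend = x1*S1 + x2*S2
Contribution 1: 0.64 * 0.592 = 0.37888 wt%
Contribution 2: 0.36 * 4.13 = 1.4868 wt%
S_blend = 0.37888 + 1.4868 = 1.86568

1.86568 wt%


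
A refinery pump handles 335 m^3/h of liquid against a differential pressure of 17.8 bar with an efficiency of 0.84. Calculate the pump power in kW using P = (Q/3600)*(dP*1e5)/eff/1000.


Q = 335 / 3600 = 0.0930556 m^3/s
P = 0.0930556 * (17.8 * 1e5) / 0.84 / 1000 = 197.2

197.2 kW


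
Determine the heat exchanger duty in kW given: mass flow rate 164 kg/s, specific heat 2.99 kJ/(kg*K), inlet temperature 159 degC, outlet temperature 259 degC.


Q = m_dot * cp * delta_T
delta_T = 259 - 159 = 100 K
Q = 164 * 2.99 * 100
= 490.36 * 100
= 49036 kW

49036 kW


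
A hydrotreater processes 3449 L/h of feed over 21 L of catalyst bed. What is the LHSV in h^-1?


LHSV = volumetric feed rate / catalyst volume
= 3449 L/h / 21 L
= 164.2 h^-1

164.2 h^-1


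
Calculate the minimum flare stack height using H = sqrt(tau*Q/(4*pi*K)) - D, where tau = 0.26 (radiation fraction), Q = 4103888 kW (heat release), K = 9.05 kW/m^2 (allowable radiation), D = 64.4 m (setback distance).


tau*Q/(4*pi*K) = 0.26 * 4103888 / (4 * pi * 9.05) = 9382.32
sqrt(9382.32) = 96.8624
H = 96.8624 - 64.4 = 32.46

32.46 m


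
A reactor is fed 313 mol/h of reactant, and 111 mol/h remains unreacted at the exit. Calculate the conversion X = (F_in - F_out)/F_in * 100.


X = (F_in - F_out) / F_in * 100
Moles reacted = 313 - 111 = 202
X = 202 / 313 * 100
= 0.6454 * 100
= 64.54 %

64.54 %


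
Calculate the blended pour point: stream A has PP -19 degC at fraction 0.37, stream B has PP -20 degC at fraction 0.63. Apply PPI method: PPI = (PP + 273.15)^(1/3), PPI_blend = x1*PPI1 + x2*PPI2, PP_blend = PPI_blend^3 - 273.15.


PPI_1 = (-19 + 273.15)^(1/3) = 6.334272
PPI_2 = (-20 + 273.15)^(1/3) = 6.325953
PPI_blend = 0.37 * 6.334272 + 0.63 * 6.325953 = 6.329031
PP_blend = 6.329031^3 - 273.15 = 253.5197 - 273.15 = -19.63

-19.63 degC


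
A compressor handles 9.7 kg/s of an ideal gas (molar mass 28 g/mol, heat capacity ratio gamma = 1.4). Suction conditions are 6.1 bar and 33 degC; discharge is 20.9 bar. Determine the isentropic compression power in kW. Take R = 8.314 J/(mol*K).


Isentropic work: W = m*(gamma/(gamma-1))*(R*T1/MW)*((P2/P1)^((gamma-1)/gamma) - 1)
T1 = 33 + 273.15 = 306.15 K
Pressure ratio = 20.9 / 6.1 = 3.42623
Exponent = (1.4 - 1)/1.4 = 0.285714
(P2/P1)^exp - 1 = 3.42623^0.285714 - 1 = 0.421689
W = 9.7 * 1.4 / 0.4 * 8.314 * 306.15 / 28 * 0.421689 = 1301

1301 kW


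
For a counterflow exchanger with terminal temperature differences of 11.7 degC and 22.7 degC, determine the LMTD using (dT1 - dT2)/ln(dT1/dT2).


LMTD = (dT1 - dT2) / ln(dT1/dT2)
= (11.7 - 22.7) / ln(11.7 / 22.7) = -11 / -0.662776 = 16.60

16.60 degC


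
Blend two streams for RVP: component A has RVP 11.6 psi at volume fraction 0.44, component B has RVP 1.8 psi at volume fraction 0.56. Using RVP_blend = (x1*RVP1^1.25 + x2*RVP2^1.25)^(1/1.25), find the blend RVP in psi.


Chevron index: RVP_blend = (sum xi*RVPi^1.25)^(1/1.25)
RVP^1.25 terms: 0.44 * 11.6^1.25 + 0.56 * 1.8^1.25 = 10.587
RVP_blend = 10.587^(1/1.25) = 6.604

6.604 psi


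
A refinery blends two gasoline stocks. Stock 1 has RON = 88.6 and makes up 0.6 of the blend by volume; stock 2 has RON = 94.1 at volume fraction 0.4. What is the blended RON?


Linear blending: RON_blend = sum(vi * RONi)
Contribution 1: 0.6 * 88.6 = 53.16
Contribution 2: 0.4 * 94.1 = 37.64
RON_blend = 53.16 + 37.64 = 90.8

90.8


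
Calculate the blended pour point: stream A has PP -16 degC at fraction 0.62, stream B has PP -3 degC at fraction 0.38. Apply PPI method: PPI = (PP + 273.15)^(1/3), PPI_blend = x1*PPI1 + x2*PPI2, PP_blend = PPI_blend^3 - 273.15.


PPI_1 = (-16 + 273.15)^(1/3) = 6.359098
PPI_2 = (-3 + 273.15)^(1/3) = 6.464501
PPI_blend = 0.62 * 6.359098 + 0.38 * 6.464501 = 6.399151
PP_blend = 6.399151^3 - 273.15 = 262.0397 - 273.15 = -11.11

-11.11 degC


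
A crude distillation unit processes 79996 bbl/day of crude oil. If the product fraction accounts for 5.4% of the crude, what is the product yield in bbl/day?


Crude throughput = 79996 bbl/day
Fraction yield = 5.4%
yield = throughput * fraction / 100
yield = 79996 * 5.4 / 100 = 4319.784

4319.784 bbl/day


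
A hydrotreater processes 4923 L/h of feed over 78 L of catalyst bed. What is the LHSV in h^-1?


LHSV = volumetric feed rate / catalyst volume
= 4923 L/h / 78 L
= 63.12 h^-1

63.12 h^-1


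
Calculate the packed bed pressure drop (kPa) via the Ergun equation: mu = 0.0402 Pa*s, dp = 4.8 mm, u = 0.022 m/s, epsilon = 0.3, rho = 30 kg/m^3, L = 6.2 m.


dp = 4.8 mm = 0.0048 m
Viscous term = 150*0.0402*0.022*(1-0.3)^2 / (0.0048^2*0.3^3) = 104494
Inertial term = 1.75*30*0.022^2*(1-0.3) / (0.0048*0.3^3) = 137.245
dP/L = 104494 + 137.245 = 104631 Pa/m
dP = 104631 * 6.2 / 1000 = 648.7 kPa

648.7 kPa


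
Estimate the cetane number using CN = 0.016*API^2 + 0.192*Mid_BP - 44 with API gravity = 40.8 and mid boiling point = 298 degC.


CN = 0.016 * 40.8^2 + 0.192 * 298 - 44
CN = 26.63424 + 57.216 - 44 = 39.85024

39.85024


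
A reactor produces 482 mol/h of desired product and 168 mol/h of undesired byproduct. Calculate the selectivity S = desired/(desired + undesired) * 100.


Selectivity = desired / (desired + undesired) * 100
Total products = 482 + 168 = 650 mol/h
S = 482 / 650 * 100
= 0.7415 * 100
= 74.15 %

74.15 %


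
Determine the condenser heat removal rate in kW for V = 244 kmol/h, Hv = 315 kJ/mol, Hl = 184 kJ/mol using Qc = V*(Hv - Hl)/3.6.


Qc = 244 * (315 - 184) / 3.6 = 244 * 131 / 3.6 = 8879

8879 kW


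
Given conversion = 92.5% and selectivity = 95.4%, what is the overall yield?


Overall yield = conversion (%) * selectivity (%) / 100
Conversion = 92.5%, Selectivity = 95.4%
Y = 92.5 * 95.4 / 100
= 88.245 %

88.245 %
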